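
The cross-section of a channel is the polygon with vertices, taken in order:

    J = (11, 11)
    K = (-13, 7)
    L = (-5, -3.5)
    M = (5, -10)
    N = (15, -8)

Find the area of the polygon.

J→K: (11)(7) − (-13)(11) = 220
K→L: (-13)(-3.5) − (-5)(7) = 80.5
L→M: (-5)(-10) − (5)(-3.5) = 67.5
M→N: (5)(-8) − (15)(-10) = 110
N→J: (15)(11) − (11)(-8) = 253
Σ = 731
Area = |Σ|/2 = 365.5.

365.5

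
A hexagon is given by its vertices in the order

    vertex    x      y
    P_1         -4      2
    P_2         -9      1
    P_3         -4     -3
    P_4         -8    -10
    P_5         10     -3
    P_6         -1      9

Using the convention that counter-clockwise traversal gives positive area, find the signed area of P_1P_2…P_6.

Apply the shoelace formula: 2A = Σ (x_i·y_{i+1} − x_{i+1}·y_i), indices taken mod 6.
Σ = (14) + (31) + (16) + (124) + (87) + (34) = 306
Signed area = Σ/2 = 153 (positive ⇒ counter-clockwise traversal).

153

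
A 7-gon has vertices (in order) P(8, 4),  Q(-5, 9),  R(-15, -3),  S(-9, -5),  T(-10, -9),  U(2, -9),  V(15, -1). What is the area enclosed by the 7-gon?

Apply the surveyor's formula: 2A = Σ (x_i·y_{i+1} − x_{i+1}·y_i), indices taken mod 7.
Σ = (92) + (150) + (48) + (31) + (108) + (133) + (68) = 630
Area = |Σ|/2 = 315.

315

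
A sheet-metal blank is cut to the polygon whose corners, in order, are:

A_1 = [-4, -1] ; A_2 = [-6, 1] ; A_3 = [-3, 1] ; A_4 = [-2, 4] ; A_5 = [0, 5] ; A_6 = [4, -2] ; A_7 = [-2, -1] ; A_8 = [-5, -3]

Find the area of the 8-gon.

A_1→A_2: (-4)(1) − (-6)(-1) = -10
A_2→A_3: (-6)(1) − (-3)(1) = -3
A_3→A_4: (-3)(4) − (-2)(1) = -10
A_4→A_5: (-2)(5) − (0)(4) = -10
A_5→A_6: (0)(-2) − (4)(5) = -20
A_6→A_7: (4)(-1) − (-2)(-2) = -8
A_7→A_8: (-2)(-3) − (-5)(-1) = 1
A_8→A_1: (-5)(-1) − (-4)(-3) = -7
Σ = -67
Area = |Σ|/2 = 33.5.

33.5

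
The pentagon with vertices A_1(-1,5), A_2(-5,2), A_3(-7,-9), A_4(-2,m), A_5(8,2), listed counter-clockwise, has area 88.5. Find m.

Write out the shoelace sum; only the two edges meeting at A_4 involve m:
2·Area = [((-7)·m − (-2)·(-9)) + ((-2)·2 − 8·m)] + 124
       = -15·m + 102 = 177
⇒ m = -5.

-5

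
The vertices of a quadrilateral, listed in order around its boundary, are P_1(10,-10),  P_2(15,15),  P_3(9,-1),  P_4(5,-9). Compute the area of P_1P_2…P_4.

Apply the shoelace (surveyor's) formula: 2A = Σ (x_i·y_{i+1} − x_{i+1}·y_i), indices taken mod 4.
Σ = (300) + (-150) + (-76) + (40) = 114
Area = |Σ|/2 = 57.

57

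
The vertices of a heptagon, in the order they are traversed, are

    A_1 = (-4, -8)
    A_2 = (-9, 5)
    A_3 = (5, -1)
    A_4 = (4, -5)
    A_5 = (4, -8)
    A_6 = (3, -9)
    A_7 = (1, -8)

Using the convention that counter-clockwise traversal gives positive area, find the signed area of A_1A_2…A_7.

A_1→A_2: (-4)(5) − (-9)(-8) = -92
A_2→A_3: (-9)(-1) − (5)(5) = -16
A_3→A_4: (5)(-5) − (4)(-1) = -21
A_4→A_5: (4)(-8) − (4)(-5) = -12
A_5→A_6: (4)(-9) − (3)(-8) = -12
A_6→A_7: (3)(-8) − (1)(-9) = -15
A_7→A_1: (1)(-8) − (-4)(-8) = -40
Σ = -208
Signed area = Σ/2 = -104 (negative ⇒ clockwise traversal).

-104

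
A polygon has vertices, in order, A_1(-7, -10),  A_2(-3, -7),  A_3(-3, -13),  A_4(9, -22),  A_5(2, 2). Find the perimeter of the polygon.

66

|A_1A_2| = √((4)² + (3)²) = √25 = 5
|A_2A_3| = √((0)² + (-6)²) = √36 = 6
|A_3A_4| = √((12)² + (-9)²) = √225 = 15
|A_4A_5| = √((-7)² + (24)²) = √625 = 25
|A_5A_1| = √((-9)² + (-12)²) = √225 = 15
Perimeter = 5 + 6 + 15 + 25 + 15 = 66.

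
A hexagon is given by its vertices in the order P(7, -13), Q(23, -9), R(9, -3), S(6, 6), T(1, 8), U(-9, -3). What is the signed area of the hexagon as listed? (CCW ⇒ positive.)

284.5

Apply the shoelace (surveyor's) formula: 2A = Σ (x_i·y_{i+1} − x_{i+1}·y_i), indices taken mod 6.
Σ = (236) + (12) + (72) + (42) + (69) + (138) = 569
Signed area = Σ/2 = 284.5 (positive ⇒ counter-clockwise traversal).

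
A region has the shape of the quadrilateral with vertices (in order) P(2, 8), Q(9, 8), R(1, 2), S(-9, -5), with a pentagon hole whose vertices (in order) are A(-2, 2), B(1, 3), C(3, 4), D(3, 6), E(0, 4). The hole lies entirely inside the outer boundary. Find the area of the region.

41

Outer boundary:
Apply the shoelace (surveyor's) formula: 2A = Σ (x_i·y_{i+1} − x_{i+1}·y_i), indices taken mod 4.
Σ = (-56) + (10) + (13) + (-62) = -95
Area = |Σ|/2 = 47.5.
Hole:
Apply the surveyor's formula: 2A = Σ (x_i·y_{i+1} − x_{i+1}·y_i), indices taken mod 5.
A→B: (-2)(3) − (1)(2) = -8
B→C: (1)(4) − (3)(3) = -5
C→D: (3)(6) − (3)(4) = 6
D→E: (3)(4) − (0)(6) = 12
E→A: (0)(2) − (-2)(4) = 8
Σ = 13
Area = |Σ|/2 = 6.5.
Net area = 47.5 − 6.5 = 41.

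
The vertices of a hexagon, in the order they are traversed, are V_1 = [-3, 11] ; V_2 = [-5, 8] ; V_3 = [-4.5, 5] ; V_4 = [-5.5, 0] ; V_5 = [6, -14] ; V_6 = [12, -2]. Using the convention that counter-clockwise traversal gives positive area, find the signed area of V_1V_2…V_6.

Apply Gauss's area formula: 2A = Σ (x_i·y_{i+1} − x_{i+1}·y_i), indices taken mod 6.
V_1→V_2: (-3)(8) − (-5)(11) = 31
V_2→V_3: (-5)(5) − (-4.5)(8) = 11
V_3→V_4: (-4.5)(0) − (-5.5)(5) = 27.5
V_4→V_5: (-5.5)(-14) − (6)(0) = 77
V_5→V_6: (6)(-2) − (12)(-14) = 156
V_6→V_1: (12)(11) − (-3)(-2) = 126
Σ = 428.5
Signed area = Σ/2 = 214.25 (positive ⇒ counter-clockwise traversal).

214.25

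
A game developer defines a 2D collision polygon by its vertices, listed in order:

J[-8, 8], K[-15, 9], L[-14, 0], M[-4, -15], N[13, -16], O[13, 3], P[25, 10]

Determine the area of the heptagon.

612.5

Σ = (48) + (126) + (210) + (259) + (247) + (55) + (280) = 1225
Area = |Σ|/2 = 612.5.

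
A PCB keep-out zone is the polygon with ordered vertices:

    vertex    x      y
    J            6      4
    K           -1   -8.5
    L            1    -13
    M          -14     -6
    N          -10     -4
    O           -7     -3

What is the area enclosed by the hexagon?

Apply the shoelace formula: 2A = Σ (x_i·y_{i+1} − x_{i+1}·y_i), indices taken mod 6.
Σ = (-47) + (21.5) + (-188) + (-4) + (2) + (-10) = -225.5
Area = |Σ|/2 = 112.75.

112.75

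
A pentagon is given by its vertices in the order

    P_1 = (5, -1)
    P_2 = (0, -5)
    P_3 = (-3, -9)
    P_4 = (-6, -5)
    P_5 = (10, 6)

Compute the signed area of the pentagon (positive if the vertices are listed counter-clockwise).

-52.5

Apply Gauss's area formula: 2A = Σ (x_i·y_{i+1} − x_{i+1}·y_i), indices taken mod 5.
P_1→P_2: (5)(-5) − (0)(-1) = -25
P_2→P_3: (0)(-9) − (-3)(-5) = -15
P_3→P_4: (-3)(-5) − (-6)(-9) = -39
P_4→P_5: (-6)(6) − (10)(-5) = 14
P_5→P_1: (10)(-1) − (5)(6) = -40
Σ = -105
Signed area = Σ/2 = -52.5 (negative ⇒ clockwise traversal).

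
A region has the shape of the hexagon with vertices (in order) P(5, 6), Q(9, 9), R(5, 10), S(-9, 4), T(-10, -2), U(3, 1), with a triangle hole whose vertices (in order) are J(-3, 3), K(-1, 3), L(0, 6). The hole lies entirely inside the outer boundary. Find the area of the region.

Outer boundary:
Apply the shoelace formula: 2A = Σ (x_i·y_{i+1} − x_{i+1}·y_i), indices taken mod 6.
Cross-terms: -9, 45, 110, 58, -4, 13  ⇒  Σ = 213
Area = |Σ|/2 = 106.5.
Hole:
Apply Gauss's area formula: 2A = Σ (x_i·y_{i+1} − x_{i+1}·y_i), indices taken mod 3.
Σ = (-6) + (-6) + (18) = 6
Area = |Σ|/2 = 3.
Net area = 106.5 − 3 = 103.5.

103.5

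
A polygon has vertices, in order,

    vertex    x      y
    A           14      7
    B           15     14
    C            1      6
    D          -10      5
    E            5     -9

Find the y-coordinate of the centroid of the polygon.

594/229

Apply the shoelace (surveyor's) formula. First the cross-terms c_i = x_i·y_{i+1} − x_{i+1}·y_i:
  91, 76, 65, 65, 161  ⇒  2A = 458, A = 229.
Then Σ (y_i + y_{i+1})·c_i = 3564, so ȳ = 3564 / (6·229) = 594/229.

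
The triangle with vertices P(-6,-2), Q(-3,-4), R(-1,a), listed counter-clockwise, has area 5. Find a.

-2

Write out the shoelace sum; only the two edges meeting at R involve a:
2·Area = [((-3)·a − (-1)·(-4)) + ((-1)·(-2) − (-6)·a)] + 18
       = 3·a + 16 = 10
⇒ a = -2.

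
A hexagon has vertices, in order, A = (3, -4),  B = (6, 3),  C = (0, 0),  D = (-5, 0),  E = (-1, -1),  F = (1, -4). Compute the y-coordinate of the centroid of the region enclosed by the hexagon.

Apply the shoelace formula. First the cross-terms c_i = x_i·y_{i+1} − x_{i+1}·y_i:
  33, 0, 0, 5, 5, 8  ⇒  2A = 51, A = 25.5.
Then Σ (y_i + y_{i+1})·c_i = -127, so ȳ = -127 / (6·25.5) = -127/153.

-127/153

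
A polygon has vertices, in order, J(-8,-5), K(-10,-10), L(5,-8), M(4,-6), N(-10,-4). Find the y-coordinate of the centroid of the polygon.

-185/26

Apply the surveyor's formula. First the cross-terms c_i = x_i·y_{i+1} − x_{i+1}·y_i:
  30, 130, 2, -76, 18  ⇒  2A = 104, A = 52.
Then Σ (y_i + y_{i+1})·c_i = -2220, so ȳ = -2220 / (6·52) = -185/26.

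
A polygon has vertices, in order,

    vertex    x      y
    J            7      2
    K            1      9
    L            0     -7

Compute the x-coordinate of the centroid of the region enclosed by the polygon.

8/3

Apply Gauss's area formula. First the cross-terms c_i = x_i·y_{i+1} − x_{i+1}·y_i:
  61, -7, 49  ⇒  2A = 103, A = 51.5.
Then Σ (x_i + x_{i+1})·c_i = 824, so x̄ = 824 / (6·51.5) = 8/3.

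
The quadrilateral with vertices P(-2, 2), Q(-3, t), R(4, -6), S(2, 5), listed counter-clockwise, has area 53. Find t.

-6

The doubled signed area Σ (x_i y_{i+1} − x_{i+1} y_i) is linear in t.
With t=0 it equals 70; the coefficient of t is -6 (from the two edges through Q).
So -6·t + 70 = 2·53 = 106 ⇒ t = -6.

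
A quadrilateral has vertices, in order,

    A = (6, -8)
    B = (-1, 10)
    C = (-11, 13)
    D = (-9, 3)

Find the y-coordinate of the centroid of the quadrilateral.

Apply the shoelace formula. First the cross-terms c_i = x_i·y_{i+1} − x_{i+1}·y_i:
  52, 97, 84, 54  ⇒  2A = 287, A = 143.5.
Then Σ (y_i + y_{i+1})·c_i = 3409, so ȳ = 3409 / (6·143.5) = 487/123.

487/123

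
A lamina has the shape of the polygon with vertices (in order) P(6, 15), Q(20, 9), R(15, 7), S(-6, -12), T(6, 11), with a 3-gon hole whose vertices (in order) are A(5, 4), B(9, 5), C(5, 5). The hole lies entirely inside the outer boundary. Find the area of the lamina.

172.5

Outer boundary:
Apply the shoelace formula: 2A = Σ (x_i·y_{i+1} − x_{i+1}·y_i), indices taken mod 5.
Cross-terms: -246, 5, -138, 6, 24  ⇒  Σ = -349
Area = |Σ|/2 = 174.5.
Hole:
Apply the shoelace formula: 2A = Σ (x_i·y_{i+1} − x_{i+1}·y_i), indices taken mod 3.
Σ = (-11) + (20) + (-5) = 4
Area = |Σ|/2 = 2.
Net area = 174.5 − 2 = 172.5.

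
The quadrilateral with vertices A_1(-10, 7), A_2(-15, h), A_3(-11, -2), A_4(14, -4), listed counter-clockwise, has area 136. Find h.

7

The doubled signed area Σ (x_i y_{i+1} − x_{i+1} y_i) is linear in h.
With h=0 it equals 265; the coefficient of h is 1 (from the two edges through A_2).
So 1·h + 265 = 2·136 = 272 ⇒ h = 7.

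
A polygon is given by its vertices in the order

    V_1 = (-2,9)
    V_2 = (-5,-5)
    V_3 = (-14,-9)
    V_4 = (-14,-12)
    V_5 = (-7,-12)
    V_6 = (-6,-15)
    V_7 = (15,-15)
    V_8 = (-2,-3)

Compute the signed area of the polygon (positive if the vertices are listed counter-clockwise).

202.5

Apply the shoelace formula: 2A = Σ (x_i·y_{i+1} − x_{i+1}·y_i), indices taken mod 8.
V_1→V_2: (-2)(-5) − (-5)(9) = 55
V_2→V_3: (-5)(-9) − (-14)(-5) = -25
V_3→V_4: (-14)(-12) − (-14)(-9) = 42
V_4→V_5: (-14)(-12) − (-7)(-12) = 84
V_5→V_6: (-7)(-15) − (-6)(-12) = 33
V_6→V_7: (-6)(-15) − (15)(-15) = 315
V_7→V_8: (15)(-3) − (-2)(-15) = -75
V_8→V_1: (-2)(9) − (-2)(-3) = -24
Σ = 405
Signed area = Σ/2 = 202.5 (positive ⇒ counter-clockwise traversal).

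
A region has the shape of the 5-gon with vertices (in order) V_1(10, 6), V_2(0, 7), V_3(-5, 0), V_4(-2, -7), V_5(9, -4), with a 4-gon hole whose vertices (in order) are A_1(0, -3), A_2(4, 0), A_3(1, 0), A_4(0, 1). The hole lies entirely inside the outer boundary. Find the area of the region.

Outer boundary:
Apply the shoelace formula: 2A = Σ (x_i·y_{i+1} − x_{i+1}·y_i), indices taken mod 5.
Σ = (70) + (35) + (35) + (71) + (94) = 305
Area = |Σ|/2 = 152.5.
Hole:
Σ = (12) + (0) + (1) + (0) = 13
Area = |Σ|/2 = 6.5.
Net area = 152.5 − 6.5 = 146.

146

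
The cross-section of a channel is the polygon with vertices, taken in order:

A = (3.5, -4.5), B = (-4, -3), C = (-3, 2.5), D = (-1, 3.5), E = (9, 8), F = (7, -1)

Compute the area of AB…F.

Σ = (-28.5) + (-19) + (-8) + (-39.5) + (-65) + (-28) = -188
Area = |Σ|/2 = 94.

94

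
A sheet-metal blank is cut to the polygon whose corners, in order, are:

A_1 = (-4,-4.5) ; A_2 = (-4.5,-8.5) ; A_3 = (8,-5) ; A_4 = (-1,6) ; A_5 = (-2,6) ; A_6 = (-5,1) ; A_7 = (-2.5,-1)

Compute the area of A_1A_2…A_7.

Apply Gauss's area formula: 2A = Σ (x_i·y_{i+1} − x_{i+1}·y_i), indices taken mod 7.
Σ = (13.75) + (90.5) + (43) + (6) + (28) + (7.5) + (7.25) = 196
Area = |Σ|/2 = 98.

98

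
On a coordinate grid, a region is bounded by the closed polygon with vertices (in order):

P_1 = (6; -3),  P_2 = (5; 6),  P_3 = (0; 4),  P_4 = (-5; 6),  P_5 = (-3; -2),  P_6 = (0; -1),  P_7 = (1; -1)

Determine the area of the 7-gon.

Apply Gauss's area formula: 2A = Σ (x_i·y_{i+1} − x_{i+1}·y_i), indices taken mod 7.
Σ = (51) + (20) + (20) + (28) + (3) + (1) + (3) = 126
Area = |Σ|/2 = 63.

63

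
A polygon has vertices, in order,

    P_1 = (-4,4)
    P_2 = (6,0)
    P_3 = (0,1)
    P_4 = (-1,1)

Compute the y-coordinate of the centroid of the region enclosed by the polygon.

Apply the shoelace (surveyor's) formula. First the cross-terms c_i = x_i·y_{i+1} − x_{i+1}·y_i:
  -24, 6, 1, 0  ⇒  2A = -17, A = -8.5.
Then Σ (y_i + y_{i+1})·c_i = -88, so ȳ = -88 / (6·(-8.5)) = 88/51.

88/51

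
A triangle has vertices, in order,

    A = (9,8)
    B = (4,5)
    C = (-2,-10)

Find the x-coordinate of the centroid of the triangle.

Apply the surveyor's formula. First the cross-terms c_i = x_i·y_{i+1} − x_{i+1}·y_i:
  13, -30, 74  ⇒  2A = 57, A = 28.5.
Then Σ (x_i + x_{i+1})·c_i = 627, so x̄ = 627 / (6·28.5) = 11/3.

11/3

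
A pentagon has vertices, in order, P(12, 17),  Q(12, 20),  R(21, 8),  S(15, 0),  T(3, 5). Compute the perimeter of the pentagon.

|PQ| = √((0)² + (3)²) = √9 = 3
|QR| = √((9)² + (-12)²) = √225 = 15
|RS| = √((-6)² + (-8)²) = √100 = 10
|ST| = √((-12)² + (5)²) = √169 = 13
|TP| = √((9)² + (12)²) = √225 = 15
Perimeter = 3 + 15 + 10 + 13 + 15 = 56.

56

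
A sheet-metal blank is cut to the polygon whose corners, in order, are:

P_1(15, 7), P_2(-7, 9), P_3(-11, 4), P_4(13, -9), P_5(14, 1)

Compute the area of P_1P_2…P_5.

262

P_1→P_2: (15)(9) − (-7)(7) = 184
P_2→P_3: (-7)(4) − (-11)(9) = 71
P_3→P_4: (-11)(-9) − (13)(4) = 47
P_4→P_5: (13)(1) − (14)(-9) = 139
P_5→P_1: (14)(7) − (15)(1) = 83
Σ = 524
Area = |Σ|/2 = 262.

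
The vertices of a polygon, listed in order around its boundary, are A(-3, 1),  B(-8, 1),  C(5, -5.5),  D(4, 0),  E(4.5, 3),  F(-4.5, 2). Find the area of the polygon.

Cross-terms: 5, 39, 22, 12, 22.5, 1.5  ⇒  Σ = 102
Area = |Σ|/2 = 51.

51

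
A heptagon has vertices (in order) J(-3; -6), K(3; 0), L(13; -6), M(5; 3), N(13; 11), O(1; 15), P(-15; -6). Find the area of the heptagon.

280

Apply Gauss's area formula: 2A = Σ (x_i·y_{i+1} − x_{i+1}·y_i), indices taken mod 7.
Σ = (18) + (-18) + (69) + (16) + (184) + (219) + (72) = 560
Area = |Σ|/2 = 280.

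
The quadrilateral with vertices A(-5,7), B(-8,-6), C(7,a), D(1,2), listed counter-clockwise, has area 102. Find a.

Write out the shoelace sum; only the two edges meeting at C involve a:
2·Area = [((-8)·a − 7·(-6)) + (7·2 − 1·a)] + 103
       = -9·a + 159 = 204
⇒ a = -5.

-5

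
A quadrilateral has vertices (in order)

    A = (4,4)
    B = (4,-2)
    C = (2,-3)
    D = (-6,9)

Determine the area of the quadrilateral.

46

Apply the surveyor's formula: 2A = Σ (x_i·y_{i+1} − x_{i+1}·y_i), indices taken mod 4.
Σ = (-24) + (-8) + (0) + (-60) = -92
Area = |Σ|/2 = 46.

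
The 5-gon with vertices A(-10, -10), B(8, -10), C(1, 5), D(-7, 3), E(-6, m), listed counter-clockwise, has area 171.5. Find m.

-1

The doubled signed area Σ (x_i y_{i+1} − x_{i+1} y_i) is linear in m.
With m=0 it equals 346; the coefficient of m is 3 (from the two edges through E).
So 3·m + 346 = 2·171.5 = 343 ⇒ m = -1.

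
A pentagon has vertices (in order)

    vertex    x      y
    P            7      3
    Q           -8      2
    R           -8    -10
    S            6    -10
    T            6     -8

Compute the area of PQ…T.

180

Apply Gauss's area formula: 2A = Σ (x_i·y_{i+1} − x_{i+1}·y_i), indices taken mod 5.
Σ = (38) + (96) + (140) + (12) + (74) = 360
Area = |Σ|/2 = 180.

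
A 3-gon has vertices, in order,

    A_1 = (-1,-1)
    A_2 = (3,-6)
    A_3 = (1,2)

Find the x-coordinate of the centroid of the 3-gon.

Apply Gauss's area formula. First the cross-terms c_i = x_i·y_{i+1} − x_{i+1}·y_i:
  9, 12, 1  ⇒  2A = 22, A = 11.
Then Σ (x_i + x_{i+1})·c_i = 66, so x̄ = 66 / (6·11) = 1.

1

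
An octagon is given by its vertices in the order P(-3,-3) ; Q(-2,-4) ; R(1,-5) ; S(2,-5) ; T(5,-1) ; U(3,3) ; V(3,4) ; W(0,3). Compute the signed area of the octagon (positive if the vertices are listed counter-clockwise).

Apply the shoelace (surveyor's) formula: 2A = Σ (x_i·y_{i+1} − x_{i+1}·y_i), indices taken mod 8.
Cross-terms: 6, 14, 5, 23, 18, 3, 9, 9  ⇒  Σ = 87
Signed area = Σ/2 = 43.5 (positive ⇒ counter-clockwise traversal).

43.5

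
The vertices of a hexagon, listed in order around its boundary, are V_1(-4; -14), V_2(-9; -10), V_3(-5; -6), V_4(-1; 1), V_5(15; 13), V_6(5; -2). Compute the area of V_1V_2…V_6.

147

Apply Gauss's area formula: 2A = Σ (x_i·y_{i+1} − x_{i+1}·y_i), indices taken mod 6.
Cross-terms: -86, 4, -11, -28, -95, -78  ⇒  Σ = -294
Area = |Σ|/2 = 147.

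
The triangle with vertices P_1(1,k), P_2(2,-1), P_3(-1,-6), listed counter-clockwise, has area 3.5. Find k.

-5

The doubled signed area Σ (x_i y_{i+1} − x_{i+1} y_i) is linear in k.
With k=0 it equals -8; the coefficient of k is -3 (from the two edges through P_1).
So -3·k + -8 = 2·3.5 = 7 ⇒ k = -5.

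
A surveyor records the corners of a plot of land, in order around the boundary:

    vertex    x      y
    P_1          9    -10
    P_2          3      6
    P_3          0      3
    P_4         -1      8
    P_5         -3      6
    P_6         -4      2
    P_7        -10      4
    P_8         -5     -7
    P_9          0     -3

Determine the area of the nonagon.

134

Σ = (84) + (9) + (3) + (18) + (18) + (4) + (90) + (15) + (27) = 268
Area = |Σ|/2 = 134.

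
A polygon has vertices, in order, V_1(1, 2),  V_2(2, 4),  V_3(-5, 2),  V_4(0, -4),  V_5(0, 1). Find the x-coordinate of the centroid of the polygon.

-173/129

Apply the surveyor's formula. First the cross-terms c_i = x_i·y_{i+1} − x_{i+1}·y_i:
  0, 24, 20, 0, -1  ⇒  2A = 43, A = 21.5.
Then Σ (x_i + x_{i+1})·c_i = -173, so x̄ = -173 / (6·21.5) = -173/129.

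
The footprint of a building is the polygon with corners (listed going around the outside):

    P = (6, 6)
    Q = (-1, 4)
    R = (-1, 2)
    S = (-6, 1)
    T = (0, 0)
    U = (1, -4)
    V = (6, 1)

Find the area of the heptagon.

Cross-terms: 30, 2, 11, 0, 0, 25, 30  ⇒  Σ = 98
Area = |Σ|/2 = 49.

49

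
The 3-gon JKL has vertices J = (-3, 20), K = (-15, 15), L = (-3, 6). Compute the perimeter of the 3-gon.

42

|JK| = √((-12)² + (-5)²) = √169 = 13
|KL| = √((12)² + (-9)²) = √225 = 15
|LJ| = √((0)² + (14)²) = √196 = 14
Perimeter = 13 + 15 + 14 = 42.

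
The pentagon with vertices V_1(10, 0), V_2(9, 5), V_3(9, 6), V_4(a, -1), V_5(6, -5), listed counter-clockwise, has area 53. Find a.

Write out the shoelace sum; only the two edges meeting at V_4 involve a:
2·Area = [(9·(-1) − a·6) + (a·(-5) − 6·(-1))] + 109
       = -11·a + 106 = 106
⇒ a = 0.

0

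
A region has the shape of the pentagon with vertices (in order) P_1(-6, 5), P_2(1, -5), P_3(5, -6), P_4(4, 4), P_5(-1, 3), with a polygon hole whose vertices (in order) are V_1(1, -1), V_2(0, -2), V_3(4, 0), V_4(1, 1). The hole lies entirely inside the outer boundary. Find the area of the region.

54.5

Outer boundary:
Apply Gauss's area formula: 2A = Σ (x_i·y_{i+1} − x_{i+1}·y_i), indices taken mod 5.
Σ = (25) + (19) + (44) + (16) + (13) = 117
Area = |Σ|/2 = 58.5.
Hole:
V_1→V_2: (1)(-2) − (0)(-1) = -2
V_2→V_3: (0)(0) − (4)(-2) = 8
V_3→V_4: (4)(1) − (1)(0) = 4
V_4→V_1: (1)(-1) − (1)(1) = -2
Σ = 8
Area = |Σ|/2 = 4.
Net area = 58.5 − 4 = 54.5.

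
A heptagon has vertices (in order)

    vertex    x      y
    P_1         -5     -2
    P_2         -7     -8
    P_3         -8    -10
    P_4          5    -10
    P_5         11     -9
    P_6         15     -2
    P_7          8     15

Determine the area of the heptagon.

320

Apply Gauss's area formula: 2A = Σ (x_i·y_{i+1} − x_{i+1}·y_i), indices taken mod 7.
Σ = (26) + (6) + (130) + (65) + (113) + (241) + (59) = 640
Area = |Σ|/2 = 320.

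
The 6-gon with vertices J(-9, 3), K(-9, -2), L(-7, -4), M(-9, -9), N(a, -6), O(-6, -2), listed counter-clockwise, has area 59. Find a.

6

The doubled signed area Σ (x_i y_{i+1} − x_{i+1} y_i) is linear in a.
With a=0 it equals 76; the coefficient of a is 7 (from the two edges through N).
So 7·a + 76 = 2·59 = 118 ⇒ a = 6.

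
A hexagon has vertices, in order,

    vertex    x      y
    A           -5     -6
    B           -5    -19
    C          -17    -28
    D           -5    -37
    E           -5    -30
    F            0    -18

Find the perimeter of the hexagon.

|AB| = √((0)² + (-13)²) = √169 = 13
|BC| = √((-12)² + (-9)²) = √225 = 15
|CD| = √((12)² + (-9)²) = √225 = 15
|DE| = √((0)² + (7)²) = √49 = 7
|EF| = √((5)² + (12)²) = √169 = 13
|FA| = √((-5)² + (12)²) = √169 = 13
Perimeter = 13 + 15 + 15 + 7 + 13 + 13 = 76.

76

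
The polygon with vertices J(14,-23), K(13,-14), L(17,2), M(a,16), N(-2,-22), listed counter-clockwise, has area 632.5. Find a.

Write out the shoelace sum; only the two edges meeting at M involve a:
2·Area = [(17·16 − a·2) + (a·(-22) − (-2)·16)] + 721
       = -24·a + 1025 = 1265
⇒ a = -10.

-10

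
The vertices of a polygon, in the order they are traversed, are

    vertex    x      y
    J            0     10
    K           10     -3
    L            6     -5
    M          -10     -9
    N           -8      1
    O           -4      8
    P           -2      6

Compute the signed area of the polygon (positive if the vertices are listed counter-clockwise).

-203

Apply the surveyor's formula: 2A = Σ (x_i·y_{i+1} − x_{i+1}·y_i), indices taken mod 7.
Σ = (-100) + (-32) + (-104) + (-82) + (-60) + (-8) + (-20) = -406
Signed area = Σ/2 = -203 (negative ⇒ clockwise traversal).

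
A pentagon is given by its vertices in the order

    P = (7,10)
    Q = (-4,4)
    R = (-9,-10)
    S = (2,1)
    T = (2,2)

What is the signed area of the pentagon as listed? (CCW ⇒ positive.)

Σ = (68) + (76) + (11) + (2) + (6) = 163
Signed area = Σ/2 = 81.5 (positive ⇒ counter-clockwise traversal).

81.5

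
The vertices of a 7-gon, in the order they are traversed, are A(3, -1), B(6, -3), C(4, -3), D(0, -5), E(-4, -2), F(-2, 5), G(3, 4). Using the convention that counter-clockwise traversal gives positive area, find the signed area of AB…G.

-55.5

Apply the shoelace formula: 2A = Σ (x_i·y_{i+1} − x_{i+1}·y_i), indices taken mod 7.
A→B: (3)(-3) − (6)(-1) = -3
B→C: (6)(-3) − (4)(-3) = -6
C→D: (4)(-5) − (0)(-3) = -20
D→E: (0)(-2) − (-4)(-5) = -20
E→F: (-4)(5) − (-2)(-2) = -24
F→G: (-2)(4) − (3)(5) = -23
G→A: (3)(-1) − (3)(4) = -15
Σ = -111
Signed area = Σ/2 = -55.5 (negative ⇒ clockwise traversal).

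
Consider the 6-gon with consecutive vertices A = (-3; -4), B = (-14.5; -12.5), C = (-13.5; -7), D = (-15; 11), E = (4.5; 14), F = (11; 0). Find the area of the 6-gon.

Apply the shoelace (surveyor's) formula: 2A = Σ (x_i·y_{i+1} − x_{i+1}·y_i), indices taken mod 6.
Cross-terms: -20.5, -67.25, -253.5, -259.5, -154, -44  ⇒  Σ = -798.75
Area = |Σ|/2 = 399.375.

399.375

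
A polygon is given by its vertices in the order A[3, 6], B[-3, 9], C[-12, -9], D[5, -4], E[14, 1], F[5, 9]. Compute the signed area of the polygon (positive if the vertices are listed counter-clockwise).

229

Apply Gauss's area formula: 2A = Σ (x_i·y_{i+1} − x_{i+1}·y_i), indices taken mod 6.
Σ = (45) + (135) + (93) + (61) + (121) + (3) = 458
Signed area = Σ/2 = 229 (positive ⇒ counter-clockwise traversal).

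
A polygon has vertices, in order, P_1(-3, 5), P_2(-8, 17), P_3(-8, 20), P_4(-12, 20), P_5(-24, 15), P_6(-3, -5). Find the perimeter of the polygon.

72

|P_1P_2| = √((-5)² + (12)²) = √169 = 13
|P_2P_3| = √((0)² + (3)²) = √9 = 3
|P_3P_4| = √((-4)² + (0)²) = √16 = 4
|P_4P_5| = √((-12)² + (-5)²) = √169 = 13
|P_5P_6| = √((21)² + (-20)²) = √841 = 29
|P_6P_1| = √((0)² + (10)²) = √100 = 10
Perimeter = 13 + 3 + 4 + 13 + 29 + 10 = 72.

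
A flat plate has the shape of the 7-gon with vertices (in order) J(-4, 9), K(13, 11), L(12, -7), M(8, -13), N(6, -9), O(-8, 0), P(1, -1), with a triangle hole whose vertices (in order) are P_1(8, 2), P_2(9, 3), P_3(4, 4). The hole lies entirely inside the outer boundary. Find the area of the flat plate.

265.5

Outer boundary:
Σ = (-161) + (-223) + (-100) + (6) + (-72) + (8) + (5) = -537
Area = |Σ|/2 = 268.5.
Hole:
Apply the shoelace (surveyor's) formula: 2A = Σ (x_i·y_{i+1} − x_{i+1}·y_i), indices taken mod 3.
Σ = (6) + (24) + (-24) = 6
Area = |Σ|/2 = 3.
Net area = 268.5 − 3 = 265.5.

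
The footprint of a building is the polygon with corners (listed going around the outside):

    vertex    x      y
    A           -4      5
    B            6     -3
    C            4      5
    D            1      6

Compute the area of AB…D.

36

Σ = (-18) + (42) + (19) + (29) = 72
Area = |Σ|/2 = 36.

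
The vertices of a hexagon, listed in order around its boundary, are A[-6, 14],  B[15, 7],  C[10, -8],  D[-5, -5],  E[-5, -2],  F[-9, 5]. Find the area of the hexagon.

Cross-terms: -252, -190, -90, -15, -43, -96  ⇒  Σ = -686
Area = |Σ|/2 = 343.

343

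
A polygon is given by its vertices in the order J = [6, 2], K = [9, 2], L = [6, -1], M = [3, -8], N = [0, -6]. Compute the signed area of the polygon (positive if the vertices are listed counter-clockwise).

Apply Gauss's area formula: 2A = Σ (x_i·y_{i+1} − x_{i+1}·y_i), indices taken mod 5.
Σ = (-6) + (-21) + (-45) + (-18) + (36) = -54
Signed area = Σ/2 = -27 (negative ⇒ clockwise traversal).

-27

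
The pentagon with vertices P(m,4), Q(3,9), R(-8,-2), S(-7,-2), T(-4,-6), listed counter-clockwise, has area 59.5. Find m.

3

The doubled signed area Σ (x_i y_{i+1} − x_{i+1} y_i) is linear in m.
With m=0 it equals 74; the coefficient of m is 15 (from the two edges through P).
So 15·m + 74 = 2·59.5 = 119 ⇒ m = 3.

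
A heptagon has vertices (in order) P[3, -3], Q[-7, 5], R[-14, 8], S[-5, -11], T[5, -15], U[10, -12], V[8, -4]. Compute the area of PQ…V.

233

Apply the shoelace formula: 2A = Σ (x_i·y_{i+1} − x_{i+1}·y_i), indices taken mod 7.
Σ = (-6) + (14) + (194) + (130) + (90) + (56) + (-12) = 466
Area = |Σ|/2 = 233.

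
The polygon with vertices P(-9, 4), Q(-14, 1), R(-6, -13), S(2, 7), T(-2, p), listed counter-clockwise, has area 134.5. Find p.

4

The doubled signed area Σ (x_i y_{i+1} − x_{i+1} y_i) is linear in p.
With p=0 it equals 225; the coefficient of p is 11 (from the two edges through T).
So 11·p + 225 = 2·134.5 = 269 ⇒ p = 4.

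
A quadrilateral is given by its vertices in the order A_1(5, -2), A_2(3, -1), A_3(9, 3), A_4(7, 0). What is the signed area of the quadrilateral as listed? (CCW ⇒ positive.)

Apply the shoelace formula: 2A = Σ (x_i·y_{i+1} − x_{i+1}·y_i), indices taken mod 4.
Σ = (1) + (18) + (-21) + (-14) = -16
Signed area = Σ/2 = -8 (negative ⇒ clockwise traversal).

-8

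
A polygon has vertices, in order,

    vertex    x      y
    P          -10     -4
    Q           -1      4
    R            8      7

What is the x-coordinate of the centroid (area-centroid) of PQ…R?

Apply Gauss's area formula. First the cross-terms c_i = x_i·y_{i+1} − x_{i+1}·y_i:
  -44, -39, 38  ⇒  2A = -45, A = -22.5.
Then Σ (x_i + x_{i+1})·c_i = 135, so x̄ = 135 / (6·(-22.5)) = -1.

-1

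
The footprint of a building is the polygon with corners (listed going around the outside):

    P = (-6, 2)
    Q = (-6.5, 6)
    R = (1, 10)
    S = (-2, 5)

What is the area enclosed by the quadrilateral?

21.5

Σ = (-23) + (-71) + (25) + (26) = -43
Area = |Σ|/2 = 21.5.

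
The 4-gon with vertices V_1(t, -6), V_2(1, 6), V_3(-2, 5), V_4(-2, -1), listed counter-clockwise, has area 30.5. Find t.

Write out the shoelace sum; only the two edges meeting at V_1 involve t:
2·Area = [((-2)·(-6) − t·(-1)) + (t·6 − 1·(-6))] + 29
       = 7·t + 47 = 61
⇒ t = 2.

2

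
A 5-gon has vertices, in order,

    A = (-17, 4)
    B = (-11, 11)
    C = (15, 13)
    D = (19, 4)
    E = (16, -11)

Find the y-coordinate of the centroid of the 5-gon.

Apply Gauss's area formula. First the cross-terms c_i = x_i·y_{i+1} − x_{i+1}·y_i:
  -143, -308, -187, -273, -123  ⇒  2A = -1034, A = -517.
Then Σ (y_i + y_{i+1})·c_i = -9944, so ȳ = -9944 / (6·(-517)) = 452/141.

452/141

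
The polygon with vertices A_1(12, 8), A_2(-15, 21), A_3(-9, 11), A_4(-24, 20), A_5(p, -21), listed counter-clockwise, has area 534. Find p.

Write out the shoelace sum; only the two edges meeting at A_5 involve p:
2·Area = [((-24)·(-21) − p·20) + (p·8 − 12·(-21))] + 480
       = -12·p + 1236 = 1068
⇒ p = 14.

14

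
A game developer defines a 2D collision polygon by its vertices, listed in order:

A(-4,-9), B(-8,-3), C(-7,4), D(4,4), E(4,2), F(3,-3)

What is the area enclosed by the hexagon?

111

Apply the shoelace (surveyor's) formula: 2A = Σ (x_i·y_{i+1} − x_{i+1}·y_i), indices taken mod 6.
Σ = (-60) + (-53) + (-44) + (-8) + (-18) + (-39) = -222
Area = |Σ|/2 = 111.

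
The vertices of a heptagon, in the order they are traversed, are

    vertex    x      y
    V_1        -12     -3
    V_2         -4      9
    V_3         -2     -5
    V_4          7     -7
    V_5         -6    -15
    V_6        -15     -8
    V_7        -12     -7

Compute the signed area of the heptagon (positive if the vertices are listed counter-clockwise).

Apply the surveyor's formula: 2A = Σ (x_i·y_{i+1} − x_{i+1}·y_i), indices taken mod 7.
Cross-terms: -120, 38, 49, -147, -177, 9, -48  ⇒  Σ = -396
Signed area = Σ/2 = -198 (negative ⇒ clockwise traversal).

-198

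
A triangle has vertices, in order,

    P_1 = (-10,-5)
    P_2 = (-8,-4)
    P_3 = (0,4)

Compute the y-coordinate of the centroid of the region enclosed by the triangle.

Apply Gauss's area formula. First the cross-terms c_i = x_i·y_{i+1} − x_{i+1}·y_i:
  0, -32, 40  ⇒  2A = 8, A = 4.
Then Σ (y_i + y_{i+1})·c_i = -40, so ȳ = -40 / (6·4) = -5/3.

-5/3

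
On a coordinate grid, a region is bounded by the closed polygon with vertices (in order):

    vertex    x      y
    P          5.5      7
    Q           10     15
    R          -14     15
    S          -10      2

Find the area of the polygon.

206.75

Apply Gauss's area formula: 2A = Σ (x_i·y_{i+1} − x_{i+1}·y_i), indices taken mod 4.
Σ = (12.5) + (360) + (122) + (-81) = 413.5
Area = |Σ|/2 = 206.75.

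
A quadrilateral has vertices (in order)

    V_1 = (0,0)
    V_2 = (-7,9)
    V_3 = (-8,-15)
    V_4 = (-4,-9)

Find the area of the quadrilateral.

V_1→V_2: (0)(9) − (-7)(0) = 0
V_2→V_3: (-7)(-15) − (-8)(9) = 177
V_3→V_4: (-8)(-9) − (-4)(-15) = 12
V_4→V_1: (-4)(0) − (0)(-9) = 0
Σ = 189
Area = |Σ|/2 = 94.5.

94.5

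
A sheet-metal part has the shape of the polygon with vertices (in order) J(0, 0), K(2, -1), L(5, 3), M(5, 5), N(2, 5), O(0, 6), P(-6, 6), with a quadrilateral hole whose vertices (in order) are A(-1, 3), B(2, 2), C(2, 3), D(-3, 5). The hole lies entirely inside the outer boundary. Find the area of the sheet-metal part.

37.5

Outer boundary:
J→K: (0)(-1) − (2)(0) = 0
K→L: (2)(3) − (5)(-1) = 11
L→M: (5)(5) − (5)(3) = 10
M→N: (5)(5) − (2)(5) = 15
N→O: (2)(6) − (0)(5) = 12
O→P: (0)(6) − (-6)(6) = 36
P→J: (-6)(0) − (0)(6) = 0
Σ = 84
Area = |Σ|/2 = 42.
Hole:
Cross-terms: -8, 2, 19, -4  ⇒  Σ = 9
Area = |Σ|/2 = 4.5.
Net area = 42 − 4.5 = 37.5.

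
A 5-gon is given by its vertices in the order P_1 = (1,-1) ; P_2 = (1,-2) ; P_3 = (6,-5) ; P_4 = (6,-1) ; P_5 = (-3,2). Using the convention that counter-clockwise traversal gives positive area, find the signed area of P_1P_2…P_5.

Σ = (-1) + (7) + (24) + (9) + (1) = 40
Signed area = Σ/2 = 20 (positive ⇒ counter-clockwise traversal).

20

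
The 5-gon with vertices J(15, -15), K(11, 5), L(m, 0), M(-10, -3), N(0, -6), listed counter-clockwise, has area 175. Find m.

Write out the shoelace sum; only the two edges meeting at L involve m:
2·Area = [(11·0 − m·5) + (m·(-3) − (-10)·0)] + 390
       = -8·m + 390 = 350
⇒ m = 5.

5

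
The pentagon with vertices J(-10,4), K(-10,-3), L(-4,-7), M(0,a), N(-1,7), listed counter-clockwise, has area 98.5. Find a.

-1

The doubled signed area Σ (x_i y_{i+1} − x_{i+1} y_i) is linear in a.
With a=0 it equals 194; the coefficient of a is -3 (from the two edges through M).
So -3·a + 194 = 2·98.5 = 197 ⇒ a = -1.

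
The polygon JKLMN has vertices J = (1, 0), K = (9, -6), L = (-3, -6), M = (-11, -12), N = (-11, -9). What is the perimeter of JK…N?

50

|JK| = √((8)² + (-6)²) = √100 = 10
|KL| = √((-12)² + (0)²) = √144 = 12
|LM| = √((-8)² + (-6)²) = √100 = 10
|MN| = √((0)² + (3)²) = √9 = 3
|NJ| = √((12)² + (9)²) = √225 = 15
Perimeter = 10 + 12 + 10 + 3 + 15 = 50.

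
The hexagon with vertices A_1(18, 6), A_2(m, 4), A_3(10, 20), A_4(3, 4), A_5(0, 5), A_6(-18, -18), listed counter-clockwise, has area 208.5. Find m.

Write out the shoelace sum; only the two edges meeting at A_2 involve m:
2·Area = [(18·4 − m·6) + (m·20 − 10·4)] + 301
       = 14·m + 333 = 417
⇒ m = 6.

6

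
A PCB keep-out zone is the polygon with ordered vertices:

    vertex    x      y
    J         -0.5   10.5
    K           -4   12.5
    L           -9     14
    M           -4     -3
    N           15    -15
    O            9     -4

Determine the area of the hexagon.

223.875

Apply Gauss's area formula: 2A = Σ (x_i·y_{i+1} − x_{i+1}·y_i), indices taken mod 6.
Σ = (35.75) + (56.5) + (83) + (105) + (75) + (92.5) = 447.75
Area = |Σ|/2 = 223.875.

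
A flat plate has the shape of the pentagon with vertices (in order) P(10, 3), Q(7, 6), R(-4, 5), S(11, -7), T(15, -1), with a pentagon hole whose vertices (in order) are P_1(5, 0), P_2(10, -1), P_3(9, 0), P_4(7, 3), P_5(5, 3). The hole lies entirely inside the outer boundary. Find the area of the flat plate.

Outer boundary:
P→Q: (10)(6) − (7)(3) = 39
Q→R: (7)(5) − (-4)(6) = 59
R→S: (-4)(-7) − (11)(5) = -27
S→T: (11)(-1) − (15)(-7) = 94
T→P: (15)(3) − (10)(-1) = 55
Σ = 220
Area = |Σ|/2 = 110.
Hole:
Apply the surveyor's formula: 2A = Σ (x_i·y_{i+1} − x_{i+1}·y_i), indices taken mod 5.
Σ = (-5) + (9) + (27) + (6) + (-15) = 22
Area = |Σ|/2 = 11.
Net area = 110 − 11 = 99.

99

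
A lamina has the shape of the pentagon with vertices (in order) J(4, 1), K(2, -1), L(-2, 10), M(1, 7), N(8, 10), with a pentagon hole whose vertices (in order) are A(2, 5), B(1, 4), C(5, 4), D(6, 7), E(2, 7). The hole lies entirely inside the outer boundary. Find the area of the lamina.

34

Outer boundary:
Apply Gauss's area formula: 2A = Σ (x_i·y_{i+1} − x_{i+1}·y_i), indices taken mod 5.
J→K: (4)(-1) − (2)(1) = -6
K→L: (2)(10) − (-2)(-1) = 18
L→M: (-2)(7) − (1)(10) = -24
M→N: (1)(10) − (8)(7) = -46
N→J: (8)(1) − (4)(10) = -32
Σ = -90
Area = |Σ|/2 = 45.
Hole:
Σ = (3) + (-16) + (11) + (28) + (-4) = 22
Area = |Σ|/2 = 11.
Net area = 45 − 11 = 34.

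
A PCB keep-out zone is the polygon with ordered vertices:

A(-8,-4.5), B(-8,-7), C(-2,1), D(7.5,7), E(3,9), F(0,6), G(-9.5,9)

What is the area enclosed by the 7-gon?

106.375

Σ = (20) + (-22) + (-21.5) + (46.5) + (18) + (57) + (114.75) = 212.75
Area = |Σ|/2 = 106.375.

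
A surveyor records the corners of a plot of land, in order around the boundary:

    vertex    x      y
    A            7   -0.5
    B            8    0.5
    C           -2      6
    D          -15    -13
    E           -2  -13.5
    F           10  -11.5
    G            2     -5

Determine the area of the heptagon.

Apply the surveyor's formula: 2A = Σ (x_i·y_{i+1} − x_{i+1}·y_i), indices taken mod 7.
A→B: (7)(0.5) − (8)(-0.5) = 7.5
B→C: (8)(6) − (-2)(0.5) = 49
C→D: (-2)(-13) − (-15)(6) = 116
D→E: (-15)(-13.5) − (-2)(-13) = 176.5
E→F: (-2)(-11.5) − (10)(-13.5) = 158
F→G: (10)(-5) − (2)(-11.5) = -27
G→A: (2)(-0.5) − (7)(-5) = 34
Σ = 514
Area = |Σ|/2 = 257.

257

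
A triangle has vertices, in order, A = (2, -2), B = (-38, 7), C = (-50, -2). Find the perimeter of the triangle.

|AB| = √((-40)² + (9)²) = √1681 = 41
|BC| = √((-12)² + (-9)²) = √225 = 15
|CA| = √((52)² + (0)²) = √2704 = 52
Perimeter = 41 + 15 + 52 = 108.

108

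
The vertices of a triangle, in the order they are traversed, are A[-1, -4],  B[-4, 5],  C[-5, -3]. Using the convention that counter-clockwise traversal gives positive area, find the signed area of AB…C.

Σ = (-21) + (37) + (17) = 33
Signed area = Σ/2 = 16.5 (positive ⇒ counter-clockwise traversal).

16.5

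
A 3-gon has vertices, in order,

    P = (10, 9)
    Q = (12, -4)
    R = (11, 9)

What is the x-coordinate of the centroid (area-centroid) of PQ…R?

Apply the shoelace formula. First the cross-terms c_i = x_i·y_{i+1} − x_{i+1}·y_i:
  -148, 152, 9  ⇒  2A = 13, A = 6.5.
Then Σ (x_i + x_{i+1})·c_i = 429, so x̄ = 429 / (6·6.5) = 11.

11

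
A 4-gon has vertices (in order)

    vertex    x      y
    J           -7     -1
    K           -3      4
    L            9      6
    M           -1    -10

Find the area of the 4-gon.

Apply Gauss's area formula: 2A = Σ (x_i·y_{i+1} − x_{i+1}·y_i), indices taken mod 4.
Σ = (-31) + (-54) + (-84) + (-69) = -238
Area = |Σ|/2 = 119.

119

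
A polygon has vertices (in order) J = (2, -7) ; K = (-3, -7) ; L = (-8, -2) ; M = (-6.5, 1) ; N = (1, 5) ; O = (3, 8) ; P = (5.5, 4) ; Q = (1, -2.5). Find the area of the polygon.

99.125

Apply Gauss's area formula: 2A = Σ (x_i·y_{i+1} − x_{i+1}·y_i), indices taken mod 8.
Σ = (-35) + (-50) + (-21) + (-33.5) + (-7) + (-32) + (-17.75) + (-2) = -198.25
Area = |Σ|/2 = 99.125.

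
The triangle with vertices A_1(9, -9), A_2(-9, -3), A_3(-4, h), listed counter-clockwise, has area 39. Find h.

-9

The doubled signed area Σ (x_i y_{i+1} − x_{i+1} y_i) is linear in h.
With h=0 it equals -84; the coefficient of h is -18 (from the two edges through A_3).
So -18·h + -84 = 2·39 = 78 ⇒ h = -9.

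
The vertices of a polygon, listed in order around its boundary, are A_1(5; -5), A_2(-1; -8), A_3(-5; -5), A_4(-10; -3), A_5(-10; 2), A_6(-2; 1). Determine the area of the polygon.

A_1→A_2: (5)(-8) − (-1)(-5) = -45
A_2→A_3: (-1)(-5) − (-5)(-8) = -35
A_3→A_4: (-5)(-3) − (-10)(-5) = -35
A_4→A_5: (-10)(2) − (-10)(-3) = -50
A_5→A_6: (-10)(1) − (-2)(2) = -6
A_6→A_1: (-2)(-5) − (5)(1) = 5
Σ = -166
Area = |Σ|/2 = 83.

83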